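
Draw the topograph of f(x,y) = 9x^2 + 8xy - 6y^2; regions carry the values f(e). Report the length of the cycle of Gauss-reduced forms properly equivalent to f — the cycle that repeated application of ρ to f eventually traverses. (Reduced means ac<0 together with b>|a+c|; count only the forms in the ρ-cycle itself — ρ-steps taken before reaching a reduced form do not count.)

D = 280, ⌊√D⌋ = 16
river: ρ → (-6,16,1)
river: ρ → (1,16,-6)
river: ρ → (-6,8,9)
river: ρ → (9,10,-5)
river: ρ → (-5,10,9)
river: ρ → (9,8,-6)
ρ-cycle length = 6 (tail of 0 descent steps not counted)

6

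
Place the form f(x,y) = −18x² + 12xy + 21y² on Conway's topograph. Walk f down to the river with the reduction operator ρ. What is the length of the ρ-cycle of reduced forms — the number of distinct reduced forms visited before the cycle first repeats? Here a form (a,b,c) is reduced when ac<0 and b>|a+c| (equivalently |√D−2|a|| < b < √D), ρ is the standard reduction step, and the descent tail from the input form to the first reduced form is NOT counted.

D = 1656, ⌊√D⌋ = 40
river: ρ → (21,30,-9)
river: ρ → (-9,24,30)
river: ρ → (30,36,-3)
river: ρ → (-3,36,30)
river: ρ → (30,24,-9)
river: ρ → (-9,30,21)
river: ρ → (21,12,-18)
river: ρ → (-18,24,15)
river: ρ → (15,36,-6)
river: ρ → (-6,36,15)
river: ρ → (15,24,-18)
river: ρ → (-18,12,21)
ρ-cycle length = 12 (tail of 0 descent steps not counted)

12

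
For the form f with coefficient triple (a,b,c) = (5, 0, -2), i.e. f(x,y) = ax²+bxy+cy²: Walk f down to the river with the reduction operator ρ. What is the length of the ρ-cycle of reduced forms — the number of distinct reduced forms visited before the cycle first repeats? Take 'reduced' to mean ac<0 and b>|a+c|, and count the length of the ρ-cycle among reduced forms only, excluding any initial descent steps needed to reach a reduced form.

D = 40, ⌊√D⌋ = 6
descent: ρ → (-2,4,3)  [lands on river]
river: ρ → (3,2,-3)
river: ρ → (-3,4,2)
river: ρ → (2,4,-3)
river: ρ → (-3,2,3)
river: ρ → (3,4,-2)
ρ-cycle length = 6 (tail of 1 descent step not counted)

6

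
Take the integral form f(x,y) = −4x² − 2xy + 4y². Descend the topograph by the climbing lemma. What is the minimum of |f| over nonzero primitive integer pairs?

descent: ρ → (4,2,-4)  [lands on river]
river: ρ → (-4,6,2)
river: ρ → (2,6,-4)
river: ρ → (-4,2,4)
river: ρ → (4,6,-2)
river: ρ → (-2,6,4)
closes: descent 1, river 6
min |a| on river = 2

2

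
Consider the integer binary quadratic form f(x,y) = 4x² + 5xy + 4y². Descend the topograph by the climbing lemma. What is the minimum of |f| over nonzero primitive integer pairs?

translate: b→-3 (≡5 mod 8), so (4,5,4)→(4,-3,3)
flip: (4,-3,3)→(3,3,4)
reduced (well bottom): (3,3,4) with a≤c, −a<b≤a
well minimum = a = 3

3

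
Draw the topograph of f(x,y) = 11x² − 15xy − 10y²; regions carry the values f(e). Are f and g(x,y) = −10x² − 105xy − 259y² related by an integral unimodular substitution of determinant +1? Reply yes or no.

D₁ = 665, D₂ = 665
river cycle of f (length 10): (-10, 15, 11), (11, 7, -14), (-14, 21, 4), (4, 19, -19), (-19, 19, 4), (4, 21, -14), (-14, 7, 11), (11, 15, -10), (-10, 25, 1), (1, 25, -10)
river cycle of g (length 10): (-10, 15, 11), (11, 7, -14), (-14, 21, 4), (4, 19, -19), (-19, 19, 4), (4, 21, -14), (-14, 7, 11), (11, 15, -10), (-10, 25, 1), (1, 25, -10)
cycles coincide ⇒ equivalent

yes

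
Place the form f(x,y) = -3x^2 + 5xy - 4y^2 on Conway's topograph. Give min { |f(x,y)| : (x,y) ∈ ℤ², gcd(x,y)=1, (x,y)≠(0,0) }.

translate: b→1 (≡-5 mod 6), so (3,-5,4)→(3,1,2)
flip: (3,1,2)→(2,-1,3)
reduced (well bottom): (2,-1,3) with a≤c, −a<b≤a
well minimum |f| = |-2| = 2 (negative-definite)

2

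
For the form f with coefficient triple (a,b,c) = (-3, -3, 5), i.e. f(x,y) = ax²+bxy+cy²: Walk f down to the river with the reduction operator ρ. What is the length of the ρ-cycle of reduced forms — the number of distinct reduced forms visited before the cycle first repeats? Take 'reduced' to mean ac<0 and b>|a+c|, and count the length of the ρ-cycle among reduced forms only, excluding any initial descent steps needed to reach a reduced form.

D = 69, ⌊√D⌋ = 8
descent: ρ → (5,3,-3)  [lands on river]
river: ρ → (-3,3,5)
river: ρ → (5,7,-1)
river: ρ → (-1,7,5)
ρ-cycle length = 4 (tail of 1 descent step not counted)

4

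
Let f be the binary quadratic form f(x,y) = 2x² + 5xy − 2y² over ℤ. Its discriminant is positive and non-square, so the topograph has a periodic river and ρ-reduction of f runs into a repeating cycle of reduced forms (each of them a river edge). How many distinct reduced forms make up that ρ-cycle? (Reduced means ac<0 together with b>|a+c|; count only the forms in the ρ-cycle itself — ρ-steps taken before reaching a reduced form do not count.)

D = 41, ⌊√D⌋ = 6
river: ρ → (-2,3,4)
river: ρ → (4,5,-1)
river: ρ → (-1,5,4)
river: ρ → (4,3,-2)
river: ρ → (-2,5,2)
river: ρ → (2,3,-4)
river: ρ → (-4,5,1)
river: ρ → (1,5,-4)
river: ρ → (-4,3,2)
river: ρ → (2,5,-2)
ρ-cycle length = 10 (tail of 0 descent steps not counted)

10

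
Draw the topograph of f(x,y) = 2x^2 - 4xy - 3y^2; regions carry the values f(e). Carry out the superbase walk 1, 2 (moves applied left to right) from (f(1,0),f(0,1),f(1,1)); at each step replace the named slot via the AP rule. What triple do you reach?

start (2,-3,-5) = (f(1,0),f(0,1),f(1,1))
replace slot 1: 2·((-3)+(-5)) − 2 = -18 → (-18,-3,-5)
replace slot 2: 2·((-18)+(-5)) − (-3) = -43 → (-18,-43,-5)

-18,-43,-5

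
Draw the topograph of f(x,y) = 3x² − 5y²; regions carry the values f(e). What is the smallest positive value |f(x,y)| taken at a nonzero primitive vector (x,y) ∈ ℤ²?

descent: ρ → (-5,0,3)
descent: ρ → (3,6,-2)  [lands on river]
river: ρ → (-2,6,3)
closes: descent 2, river 2
min |a| on river = 2

2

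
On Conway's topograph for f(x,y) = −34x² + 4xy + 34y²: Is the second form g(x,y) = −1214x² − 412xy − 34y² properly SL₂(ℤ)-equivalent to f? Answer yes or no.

D₁ = 4640, D₂ = 4640
river cycle of f (length 6): (34, 64, -4), (-4, 64, 34), (34, 4, -34), (-34, 64, 4), (4, 64, -34), (-34, 4, 34)
river cycle of g (length 6): (-34, 4, 34), (34, 64, -4), (-4, 64, 34), (34, 4, -34), (-34, 64, 4), (4, 64, -34)
cycles coincide ⇒ equivalent

yes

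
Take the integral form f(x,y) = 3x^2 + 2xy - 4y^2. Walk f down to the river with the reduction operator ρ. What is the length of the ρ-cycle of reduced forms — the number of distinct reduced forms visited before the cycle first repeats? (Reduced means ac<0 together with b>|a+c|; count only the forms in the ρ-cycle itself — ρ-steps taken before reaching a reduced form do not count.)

D = 52, ⌊√D⌋ = 7
river: ρ → (-4,6,1)
river: ρ → (1,6,-4)
river: ρ → (-4,2,3)
river: ρ → (3,4,-3)
river: ρ → (-3,2,4)
river: ρ → (4,6,-1)
river: ρ → (-1,6,4)
river: ρ → (4,2,-3)
river: ρ → (-3,4,3)
river: ρ → (3,2,-4)
ρ-cycle length = 10 (tail of 0 descent steps not counted)

10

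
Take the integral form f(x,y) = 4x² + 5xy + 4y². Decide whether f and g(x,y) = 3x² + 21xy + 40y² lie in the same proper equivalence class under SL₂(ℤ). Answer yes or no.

D₁ = -39, D₂ = -39
f: translate: b→-3 (≡5 mod 8), so (4,5,4)→(4,-3,3)
f: flip: (4,-3,3)→(3,3,4)
f: reduced (well bottom): (3,3,4) with a≤c, −a<b≤a
g: translate: b→3 (≡21 mod 6), so (3,21,40)→(3,3,4)
g: reduced (well bottom): (3,3,4) with a≤c, −a<b≤a
reduced forms (3, 3, 4) vs (3, 3, 4) ⇒ equivalent

yes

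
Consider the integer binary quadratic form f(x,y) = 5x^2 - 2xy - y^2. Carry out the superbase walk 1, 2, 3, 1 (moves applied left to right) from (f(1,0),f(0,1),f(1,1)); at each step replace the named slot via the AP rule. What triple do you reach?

start (5,-1,2) = (f(1,0),f(0,1),f(1,1))
replace slot 1: 2·((-1)+2) − 5 = -3 → (-3,-1,2)
replace slot 2: 2·((-3)+2) − (-1) = -1 → (-3,-1,2)
replace slot 3: 2·((-3)+(-1)) − 2 = -10 → (-3,-1,-10)
replace slot 1: 2·((-1)+(-10)) − (-3) = -19 → (-19,-1,-10)

-19,-1,-10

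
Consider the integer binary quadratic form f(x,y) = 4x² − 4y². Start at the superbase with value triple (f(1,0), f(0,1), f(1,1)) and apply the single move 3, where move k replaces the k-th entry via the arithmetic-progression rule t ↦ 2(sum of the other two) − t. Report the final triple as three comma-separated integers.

start (4,-4,0) = (f(1,0),f(0,1),f(1,1))
replace slot 3: 2·(4+(-4)) − 0 = 0 → (4,-4,0)

4,-4,0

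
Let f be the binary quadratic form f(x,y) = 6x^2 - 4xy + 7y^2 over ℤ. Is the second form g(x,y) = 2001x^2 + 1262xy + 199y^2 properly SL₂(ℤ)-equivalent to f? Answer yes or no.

D₁ = -152, D₂ = -152
f: reduced (well bottom): (6,-4,7) with a≤c, −a<b≤a
g: flip: (2001,1262,199)→(199,-1262,2001)
g: translate: b→-68 (≡-1262 mod 398), so (199,-1262,2001)→(199,-68,6)
g: flip: (199,-68,6)→(6,68,199)
g: translate: b→-4 (≡68 mod 12), so (6,68,199)→(6,-4,7)
g: reduced (well bottom): (6,-4,7) with a≤c, −a<b≤a
reduced forms (6, -4, 7) vs (6, -4, 7) ⇒ equivalent

yes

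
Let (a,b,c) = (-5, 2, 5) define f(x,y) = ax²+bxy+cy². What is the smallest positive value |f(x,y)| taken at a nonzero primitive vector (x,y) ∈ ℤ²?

river: ρ → (5,8,-2)
river: ρ → (-2,8,5)
river: ρ → (5,2,-5)
river: ρ → (-5,8,2)
river: ρ → (2,8,-5)
river: ρ → (-5,2,5)
closes: descent 0, river 6
min |a| on river = 2

2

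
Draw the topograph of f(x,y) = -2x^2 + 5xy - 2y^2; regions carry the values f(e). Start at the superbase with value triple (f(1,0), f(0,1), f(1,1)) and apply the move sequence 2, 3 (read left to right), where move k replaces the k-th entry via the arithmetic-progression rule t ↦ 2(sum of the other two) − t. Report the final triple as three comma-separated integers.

start (-2,-2,1) = (f(1,0),f(0,1),f(1,1))
replace slot 2: 2·((-2)+1) − (-2) = 0 → (-2,0,1)
replace slot 3: 2·((-2)+0) − 1 = -5 → (-2,0,-5)

-2,0,-5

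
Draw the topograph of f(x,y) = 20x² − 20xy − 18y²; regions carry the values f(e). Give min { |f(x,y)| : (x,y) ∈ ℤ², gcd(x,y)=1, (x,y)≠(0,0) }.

descent: ρ → (-18,20,20)  [lands on river]
river: ρ → (20,20,-18)
river: ρ → (-18,16,22)
river: ρ → (22,28,-12)
river: ρ → (-12,20,30)
river: ρ → (30,40,-2)
river: ρ → (-2,40,30)
river: ρ → (30,20,-12)
river: ρ → (-12,28,22)
river: ρ → (22,16,-18)
closes: descent 1, river 10
min |a| on river = 2

2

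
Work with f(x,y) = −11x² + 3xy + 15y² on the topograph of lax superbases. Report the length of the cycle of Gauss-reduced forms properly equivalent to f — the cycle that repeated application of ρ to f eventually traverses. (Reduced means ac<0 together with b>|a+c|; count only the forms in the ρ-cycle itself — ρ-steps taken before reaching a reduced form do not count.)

D = 669, ⌊√D⌋ = 25
descent: ρ → (15,-3,-11)
descent: ρ → (-11,25,1)  [lands on river]
river: ρ → (1,25,-11)
river: ρ → (-11,19,7)
river: ρ → (7,23,-5)
river: ρ → (-5,17,19)
river: ρ → (19,21,-3)
river: ρ → (-3,21,19)
river: ρ → (19,17,-5)
river: ρ → (-5,23,7)
river: ρ → (7,19,-11)
ρ-cycle length = 10 (tail of 2 descent steps not counted)

10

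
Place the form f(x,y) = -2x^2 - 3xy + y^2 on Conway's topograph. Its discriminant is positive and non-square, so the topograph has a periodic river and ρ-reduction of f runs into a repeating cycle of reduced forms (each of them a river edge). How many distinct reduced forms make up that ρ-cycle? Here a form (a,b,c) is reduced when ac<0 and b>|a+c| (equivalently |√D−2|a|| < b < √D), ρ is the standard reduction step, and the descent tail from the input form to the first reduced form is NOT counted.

D = 17, ⌊√D⌋ = 4
descent: ρ → (1,3,-2)  [lands on river]
river: ρ → (-2,1,2)
river: ρ → (2,3,-1)
river: ρ → (-1,3,2)
river: ρ → (2,1,-2)
river: ρ → (-2,3,1)
ρ-cycle length = 6 (tail of 1 descent step not counted)

6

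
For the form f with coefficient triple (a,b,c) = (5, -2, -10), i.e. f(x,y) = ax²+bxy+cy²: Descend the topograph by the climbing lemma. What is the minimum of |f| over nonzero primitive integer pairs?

descent: ρ → (-10,2,5)
descent: ρ → (5,8,-7)  [lands on river]
river: ρ → (-7,6,6)
river: ρ → (6,6,-7)
river: ρ → (-7,8,5)
river: ρ → (5,12,-3)
river: ρ → (-3,12,5)
closes: descent 2, river 6
min |a| on river = 3

3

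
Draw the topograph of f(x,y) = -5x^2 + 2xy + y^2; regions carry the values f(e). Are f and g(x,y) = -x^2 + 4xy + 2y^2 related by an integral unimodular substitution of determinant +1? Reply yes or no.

D₁ = 24, D₂ = 24
river cycle of f (length 2): (1, 4, -2), (-2, 4, 1)
river cycle of g (length 2): (2, 4, -1), (-1, 4, 2)
cycles differ ⇒ inequivalent

no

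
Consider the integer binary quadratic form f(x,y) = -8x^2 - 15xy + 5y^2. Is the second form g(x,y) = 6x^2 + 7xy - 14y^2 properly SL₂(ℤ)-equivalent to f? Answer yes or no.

D₁ = 385, D₂ = 385
river cycle of f (length 10): (5, 15, -8), (-8, 17, 3), (3, 19, -2), (-2, 17, 12), (12, 7, -7), (-7, 7, 12), (12, 17, -2), (-2, 19, 3), (3, 17, -8), (-8, 15, 5)
river cycle of g (length 12): (6, 19, -1), (-1, 19, 6), (6, 17, -4), (-4, 15, 10), (10, 5, -9), (-9, 13, 6), (6, 11, -11), (-11, 11, 6), (6, 13, -9), (-9, 5, 10), … (2 more)
cycles differ ⇒ inequivalent

no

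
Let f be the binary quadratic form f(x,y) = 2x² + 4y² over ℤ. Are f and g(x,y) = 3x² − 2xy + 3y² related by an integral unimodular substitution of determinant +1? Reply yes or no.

D₁ = -32, D₂ = -32
f: reduced (well bottom): (2,0,4) with a≤c, −a<b≤a
g: flip: (3,-2,3)→(3,2,3)
g: reduced (well bottom): (3,2,3) with a≤c, −a<b≤a
reduced forms (2, 0, 4) vs (3, 2, 3) ⇒ inequivalent

no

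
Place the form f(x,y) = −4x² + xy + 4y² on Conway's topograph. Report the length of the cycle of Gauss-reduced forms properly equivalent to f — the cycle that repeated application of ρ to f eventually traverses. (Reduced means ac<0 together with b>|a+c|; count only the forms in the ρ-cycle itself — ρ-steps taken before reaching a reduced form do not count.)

D = 65, ⌊√D⌋ = 8
river: ρ → (4,7,-1)
river: ρ → (-1,7,4)
river: ρ → (4,1,-4)
river: ρ → (-4,7,1)
river: ρ → (1,7,-4)
river: ρ → (-4,1,4)
ρ-cycle length = 6 (tail of 0 descent steps not counted)

6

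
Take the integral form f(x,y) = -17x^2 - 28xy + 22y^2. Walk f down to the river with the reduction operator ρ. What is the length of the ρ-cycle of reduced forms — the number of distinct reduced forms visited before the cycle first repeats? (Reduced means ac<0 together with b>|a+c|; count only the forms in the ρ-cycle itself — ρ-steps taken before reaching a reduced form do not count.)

D = 2280, ⌊√D⌋ = 47
descent: ρ → (22,28,-17)  [lands on river]
river: ρ → (-17,40,10)
river: ρ → (10,40,-17)
river: ρ → (-17,28,22)
river: ρ → (22,16,-23)
river: ρ → (-23,30,15)
river: ρ → (15,30,-23)
river: ρ → (-23,16,22)
ρ-cycle length = 8 (tail of 1 descent step not counted)

8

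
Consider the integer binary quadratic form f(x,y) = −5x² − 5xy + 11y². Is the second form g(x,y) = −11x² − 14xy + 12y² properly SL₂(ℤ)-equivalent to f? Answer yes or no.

D₁ = 245, D₂ = 724
discriminants differ ⇒ not SL₂(ℤ)-equivalent

no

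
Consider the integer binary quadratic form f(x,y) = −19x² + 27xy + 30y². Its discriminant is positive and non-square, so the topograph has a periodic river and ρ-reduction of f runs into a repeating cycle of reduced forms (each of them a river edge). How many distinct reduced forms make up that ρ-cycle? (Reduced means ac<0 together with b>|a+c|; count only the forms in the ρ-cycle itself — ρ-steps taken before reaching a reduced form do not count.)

D = 3009, ⌊√D⌋ = 54
river: ρ → (30,33,-16)
river: ρ → (-16,31,32)
river: ρ → (32,33,-15)
river: ρ → (-15,27,38)
river: ρ → (38,49,-4)
river: ρ → (-4,47,50)
river: ρ → (50,53,-1)
river: ρ → (-1,53,50)
river: ρ → (50,47,-4)
river: ρ → (-4,49,38)
river: ρ → (38,27,-15)
river: ρ → (-15,33,32)
river: ρ → (32,31,-16)
river: ρ → (-16,33,30)
river: ρ → (30,27,-19)
river: ρ → (-19,49,8)
river: ρ → (8,47,-25)
river: ρ → (-25,53,2)
river: ρ → (2,51,-51)
river: ρ → (-51,51,2)
river: ρ → (2,53,-25)
river: ρ → (-25,47,8)
river: ρ → (8,49,-19)
river: ρ → (-19,27,30)
ρ-cycle length = 24 (tail of 0 descent steps not counted)

24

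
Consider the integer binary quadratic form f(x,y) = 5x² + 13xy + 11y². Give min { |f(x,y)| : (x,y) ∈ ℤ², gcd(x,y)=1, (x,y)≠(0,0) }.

translate: b→3 (≡13 mod 10), so (5,13,11)→(5,3,3)
flip: (5,3,3)→(3,-3,5)
translate: b→3 (≡-3 mod 6), so (3,-3,5)→(3,3,5)
reduced (well bottom): (3,3,5) with a≤c, −a<b≤a
well minimum = a = 3

3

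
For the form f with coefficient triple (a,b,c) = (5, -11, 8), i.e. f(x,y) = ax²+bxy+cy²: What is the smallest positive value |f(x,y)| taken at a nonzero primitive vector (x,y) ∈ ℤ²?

translate: b→-1 (≡-11 mod 10), so (5,-11,8)→(5,-1,2)
flip: (5,-1,2)→(2,1,5)
reduced (well bottom): (2,1,5) with a≤c, −a<b≤a
well minimum = a = 2

2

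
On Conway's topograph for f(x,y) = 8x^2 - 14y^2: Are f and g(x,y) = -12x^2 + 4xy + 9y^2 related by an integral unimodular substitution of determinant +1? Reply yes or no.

D₁ = 448, D₂ = 448
river cycle of f (length 4): (8, 16, -6), (-6, 20, 2), (2, 20, -6), (-6, 16, 8)
river cycle of g (length 6): (9, 14, -7), (-7, 14, 9), (9, 4, -12), (-12, 20, 1), (1, 20, -12), (-12, 4, 9)
cycles differ ⇒ inequivalent

no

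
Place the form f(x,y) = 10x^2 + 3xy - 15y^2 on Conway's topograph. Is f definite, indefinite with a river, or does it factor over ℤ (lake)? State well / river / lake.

D = b²−4ac = 3² − 4·10·(-15) = 609
D > 0 non-square ⇒ indefinite ⇒ periodic river

river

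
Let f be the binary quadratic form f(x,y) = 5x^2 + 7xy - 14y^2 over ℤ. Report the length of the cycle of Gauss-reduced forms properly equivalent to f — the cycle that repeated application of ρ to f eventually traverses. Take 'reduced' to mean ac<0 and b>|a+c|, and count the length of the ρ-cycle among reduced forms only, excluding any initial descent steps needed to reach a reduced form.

D = 329, ⌊√D⌋ = 18
descent: ρ → (-14,-7,5)
descent: ρ → (5,17,-2)  [lands on river]
river: ρ → (-2,15,13)
river: ρ → (13,11,-4)
river: ρ → (-4,13,10)
river: ρ → (10,7,-7)
river: ρ → (-7,7,10)
river: ρ → (10,13,-4)
river: ρ → (-4,11,13)
river: ρ → (13,15,-2)
river: ρ → (-2,17,5)
river: ρ → (5,13,-8)
river: ρ → (-8,3,10)
river: ρ → (10,17,-1)
river: ρ → (-1,17,10)
river: ρ → (10,3,-8)
river: ρ → (-8,13,5)
ρ-cycle length = 16 (tail of 2 descent steps not counted)

16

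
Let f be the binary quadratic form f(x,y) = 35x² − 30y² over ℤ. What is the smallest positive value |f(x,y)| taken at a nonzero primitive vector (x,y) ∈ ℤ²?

descent: ρ → (-30,60,5)  [lands on river]
river: ρ → (5,60,-30)
closes: descent 1, river 2
min |a| on river = 5

5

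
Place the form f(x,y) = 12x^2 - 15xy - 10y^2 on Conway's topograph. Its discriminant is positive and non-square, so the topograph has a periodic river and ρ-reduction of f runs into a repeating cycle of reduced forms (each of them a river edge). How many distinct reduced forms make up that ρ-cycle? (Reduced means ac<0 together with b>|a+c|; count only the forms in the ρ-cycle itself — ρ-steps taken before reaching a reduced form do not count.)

D = 705, ⌊√D⌋ = 26
descent: ρ → (-10,15,12)  [lands on river]
river: ρ → (12,9,-13)
river: ρ → (-13,17,8)
river: ρ → (8,15,-15)
river: ρ → (-15,15,8)
river: ρ → (8,17,-13)
river: ρ → (-13,9,12)
river: ρ → (12,15,-10)
river: ρ → (-10,25,2)
river: ρ → (2,23,-22)
river: ρ → (-22,21,3)
river: ρ → (3,21,-22)
river: ρ → (-22,23,2)
river: ρ → (2,25,-10)
ρ-cycle length = 14 (tail of 1 descent step not counted)

14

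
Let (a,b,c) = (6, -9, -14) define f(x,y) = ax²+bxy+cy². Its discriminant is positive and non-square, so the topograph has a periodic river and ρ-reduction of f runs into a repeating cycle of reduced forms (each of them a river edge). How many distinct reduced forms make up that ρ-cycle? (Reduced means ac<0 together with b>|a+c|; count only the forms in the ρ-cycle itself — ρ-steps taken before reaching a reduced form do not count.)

D = 417, ⌊√D⌋ = 20
descent: ρ → (-14,9,6)  [lands on river]
river: ρ → (6,15,-8)
river: ρ → (-8,17,4)
river: ρ → (4,15,-12)
river: ρ → (-12,9,7)
river: ρ → (7,19,-2)
river: ρ → (-2,17,16)
river: ρ → (16,15,-3)
river: ρ → (-3,15,16)
river: ρ → (16,17,-2)
river: ρ → (-2,19,7)
river: ρ → (7,9,-12)
river: ρ → (-12,15,4)
river: ρ → (4,17,-8)
river: ρ → (-8,15,6)
river: ρ → (6,9,-14)
river: ρ → (-14,19,1)
river: ρ → (1,19,-14)
ρ-cycle length = 18 (tail of 1 descent step not counted)

18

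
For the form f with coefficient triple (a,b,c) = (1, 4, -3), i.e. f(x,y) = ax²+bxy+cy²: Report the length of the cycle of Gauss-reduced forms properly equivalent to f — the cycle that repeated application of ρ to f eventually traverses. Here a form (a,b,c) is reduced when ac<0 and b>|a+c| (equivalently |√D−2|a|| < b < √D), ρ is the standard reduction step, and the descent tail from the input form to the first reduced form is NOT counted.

D = 28, ⌊√D⌋ = 5
river: ρ → (-3,2,2)
river: ρ → (2,2,-3)
river: ρ → (-3,4,1)
river: ρ → (1,4,-3)
ρ-cycle length = 4 (tail of 0 descent steps not counted)

4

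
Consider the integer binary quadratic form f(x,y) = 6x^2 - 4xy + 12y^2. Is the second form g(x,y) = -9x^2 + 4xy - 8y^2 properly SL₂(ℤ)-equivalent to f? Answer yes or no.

D₁ = -272, D₂ = -272
f: reduced (well bottom): (6,-4,12) with a≤c, −a<b≤a
g is negative-definite; reduce −g:
−g: flip: (9,-4,8)→(8,4,9)
−g: reduced (well bottom): (8,4,9) with a≤c, −a<b≤a
flip sign back: reduced form of g is (-8,-4,-9)
reduced forms (6, -4, 12) vs (-8, -4, -9) ⇒ inequivalent

no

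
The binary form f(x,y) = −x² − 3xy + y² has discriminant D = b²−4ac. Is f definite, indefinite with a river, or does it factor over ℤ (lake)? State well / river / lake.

D = b²−4ac = (-3)² − 4·(-1)·1 = 13
D > 0 non-square ⇒ indefinite ⇒ periodic river

river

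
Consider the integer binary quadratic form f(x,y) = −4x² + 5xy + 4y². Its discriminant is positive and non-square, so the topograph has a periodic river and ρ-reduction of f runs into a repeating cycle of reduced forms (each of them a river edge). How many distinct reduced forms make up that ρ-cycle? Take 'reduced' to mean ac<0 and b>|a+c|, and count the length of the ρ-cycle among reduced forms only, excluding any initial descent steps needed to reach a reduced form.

D = 89, ⌊√D⌋ = 9
river: ρ → (4,3,-5)
river: ρ → (-5,7,2)
river: ρ → (2,9,-1)
river: ρ → (-1,9,2)
river: ρ → (2,7,-5)
river: ρ → (-5,3,4)
river: ρ → (4,5,-4)
river: ρ → (-4,3,5)
river: ρ → (5,7,-2)
river: ρ → (-2,9,1)
river: ρ → (1,9,-2)
river: ρ → (-2,7,5)
river: ρ → (5,3,-4)
river: ρ → (-4,5,4)
ρ-cycle length = 14 (tail of 0 descent steps not counted)

14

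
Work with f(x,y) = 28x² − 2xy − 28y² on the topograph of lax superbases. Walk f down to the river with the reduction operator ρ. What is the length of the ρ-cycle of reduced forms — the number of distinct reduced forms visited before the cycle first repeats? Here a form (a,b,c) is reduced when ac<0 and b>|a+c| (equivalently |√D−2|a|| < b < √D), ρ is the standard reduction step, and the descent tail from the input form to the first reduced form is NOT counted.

D = 3140, ⌊√D⌋ = 56
descent: ρ → (-28,2,28)  [lands on river]
river: ρ → (28,54,-2)
river: ρ → (-2,54,28)
river: ρ → (28,2,-28)
river: ρ → (-28,54,2)
river: ρ → (2,54,-28)
ρ-cycle length = 6 (tail of 1 descent step not counted)

6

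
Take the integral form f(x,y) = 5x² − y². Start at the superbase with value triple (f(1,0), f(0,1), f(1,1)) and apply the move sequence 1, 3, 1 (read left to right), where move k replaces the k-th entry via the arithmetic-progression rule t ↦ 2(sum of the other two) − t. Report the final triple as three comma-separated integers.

start (5,-1,4) = (f(1,0),f(0,1),f(1,1))
replace slot 1: 2·((-1)+4) − 5 = 1 → (1,-1,4)
replace slot 3: 2·(1+(-1)) − 4 = -4 → (1,-1,-4)
replace slot 1: 2·((-1)+(-4)) − 1 = -11 → (-11,-1,-4)

-11,-1,-4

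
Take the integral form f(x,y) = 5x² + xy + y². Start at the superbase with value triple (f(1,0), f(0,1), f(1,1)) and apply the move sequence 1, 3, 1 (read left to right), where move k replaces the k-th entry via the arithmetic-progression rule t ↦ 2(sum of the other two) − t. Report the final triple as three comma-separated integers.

start (5,1,7) = (f(1,0),f(0,1),f(1,1))
replace slot 1: 2·(1+7) − 5 = 11 → (11,1,7)
replace slot 3: 2·(11+1) − 7 = 17 → (11,1,17)
replace slot 1: 2·(1+17) − 11 = 25 → (25,1,17)

25,1,17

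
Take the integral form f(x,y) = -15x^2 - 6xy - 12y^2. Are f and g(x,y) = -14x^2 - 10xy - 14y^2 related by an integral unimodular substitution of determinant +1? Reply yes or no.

D₁ = -684, D₂ = -684
f is negative-definite; reduce −f:
−f: flip: (15,6,12)→(12,-6,15)
−f: reduced (well bottom): (12,-6,15) with a≤c, −a<b≤a
flip sign back: reduced form of f is (-12,6,-15)
g is negative-definite; reduce −g:
−g: reduced (well bottom): (14,10,14) with a≤c, −a<b≤a
flip sign back: reduced form of g is (-14,-10,-14)
reduced forms (-12, 6, -15) vs (-14, -10, -14) ⇒ inequivalent

no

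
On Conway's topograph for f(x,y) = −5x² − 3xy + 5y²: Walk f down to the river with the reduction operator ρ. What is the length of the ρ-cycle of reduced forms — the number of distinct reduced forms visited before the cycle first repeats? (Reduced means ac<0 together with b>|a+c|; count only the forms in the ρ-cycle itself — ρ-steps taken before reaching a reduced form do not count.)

D = 109, ⌊√D⌋ = 10
descent: ρ → (5,3,-5)  [lands on river]
river: ρ → (-5,7,3)
river: ρ → (3,5,-7)
river: ρ → (-7,9,1)
river: ρ → (1,9,-7)
river: ρ → (-7,5,3)
river: ρ → (3,7,-5)
river: ρ → (-5,3,5)
river: ρ → (5,7,-3)
river: ρ → (-3,5,7)
river: ρ → (7,9,-1)
river: ρ → (-1,9,7)
river: ρ → (7,5,-3)
river: ρ → (-3,7,5)
ρ-cycle length = 14 (tail of 1 descent step not counted)

14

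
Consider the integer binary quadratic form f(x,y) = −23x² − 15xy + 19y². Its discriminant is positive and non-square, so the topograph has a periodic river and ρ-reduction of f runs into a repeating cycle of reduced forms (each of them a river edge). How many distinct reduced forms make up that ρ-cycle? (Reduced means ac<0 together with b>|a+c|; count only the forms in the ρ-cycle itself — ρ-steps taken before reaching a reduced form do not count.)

D = 1973, ⌊√D⌋ = 44
descent: ρ → (19,15,-23)  [lands on river]
river: ρ → (-23,31,11)
river: ρ → (11,35,-17)
river: ρ → (-17,33,13)
river: ρ → (13,19,-31)
river: ρ → (-31,43,1)
river: ρ → (1,43,-31)
river: ρ → (-31,19,13)
river: ρ → (13,33,-17)
river: ρ → (-17,35,11)
river: ρ → (11,31,-23)
river: ρ → (-23,15,19)
river: ρ → (19,23,-19)
river: ρ → (-19,15,23)
river: ρ → (23,31,-11)
river: ρ → (-11,35,17)
river: ρ → (17,33,-13)
river: ρ → (-13,19,31)
river: ρ → (31,43,-1)
river: ρ → (-1,43,31)
river: ρ → (31,19,-13)
river: ρ → (-13,33,17)
river: ρ → (17,35,-11)
river: ρ → (-11,31,23)
river: ρ → (23,15,-19)
river: ρ → (-19,23,19)
ρ-cycle length = 26 (tail of 1 descent step not counted)

26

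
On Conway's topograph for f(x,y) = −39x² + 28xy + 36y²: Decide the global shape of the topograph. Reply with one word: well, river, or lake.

D = b²−4ac = 28² − 4·(-39)·36 = 6400
D = 80² is a perfect square ⇒ form factors over ℤ ⇒ lakes

lake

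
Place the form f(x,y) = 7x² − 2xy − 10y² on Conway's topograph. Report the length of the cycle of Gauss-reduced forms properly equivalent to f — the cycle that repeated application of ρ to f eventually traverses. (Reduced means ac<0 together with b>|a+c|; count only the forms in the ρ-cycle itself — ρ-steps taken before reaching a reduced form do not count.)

D = 284, ⌊√D⌋ = 16
descent: ρ → (-10,2,7)
descent: ρ → (7,12,-5)  [lands on river]
river: ρ → (-5,8,11)
river: ρ → (11,14,-2)
river: ρ → (-2,14,11)
river: ρ → (11,8,-5)
river: ρ → (-5,12,7)
river: ρ → (7,16,-1)
river: ρ → (-1,16,7)
ρ-cycle length = 8 (tail of 2 descent steps not counted)

8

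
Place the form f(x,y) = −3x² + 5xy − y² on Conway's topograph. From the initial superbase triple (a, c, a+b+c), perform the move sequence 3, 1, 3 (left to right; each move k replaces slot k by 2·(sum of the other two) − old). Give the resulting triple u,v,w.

start (-3,-1,1) = (f(1,0),f(0,1),f(1,1))
replace slot 3: 2·((-3)+(-1)) − 1 = -9 → (-3,-1,-9)
replace slot 1: 2·((-1)+(-9)) − (-3) = -17 → (-17,-1,-9)
replace slot 3: 2·((-17)+(-1)) − (-9) = -27 → (-17,-1,-27)

-17,-1,-27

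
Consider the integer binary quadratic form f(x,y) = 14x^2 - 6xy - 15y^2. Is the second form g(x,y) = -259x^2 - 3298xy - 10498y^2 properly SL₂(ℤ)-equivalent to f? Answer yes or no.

D₁ = 876, D₂ = 876
river cycle of f (length 6): (-15, 6, 14), (14, 22, -7), (-7, 20, 17), (17, 14, -10), (-10, 26, 5), (5, 24, -15)
river cycle of g (length 6): (5, 24, -15), (-15, 6, 14), (14, 22, -7), (-7, 20, 17), (17, 14, -10), (-10, 26, 5)
cycles coincide ⇒ equivalent

yes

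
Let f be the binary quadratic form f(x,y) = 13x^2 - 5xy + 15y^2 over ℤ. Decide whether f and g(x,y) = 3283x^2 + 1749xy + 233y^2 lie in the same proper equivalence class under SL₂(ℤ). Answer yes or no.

D₁ = -755, D₂ = -755
f: reduced (well bottom): (13,-5,15) with a≤c, −a<b≤a
g: flip: (3283,1749,233)→(233,-1749,3283)
g: translate: b→115 (≡-1749 mod 466), so (233,-1749,3283)→(233,115,15)
g: flip: (233,115,15)→(15,-115,233)
g: translate: b→5 (≡-115 mod 30), so (15,-115,233)→(15,5,13)
g: flip: (15,5,13)→(13,-5,15)
g: reduced (well bottom): (13,-5,15) with a≤c, −a<b≤a
reduced forms (13, -5, 15) vs (13, -5, 15) ⇒ equivalent

yes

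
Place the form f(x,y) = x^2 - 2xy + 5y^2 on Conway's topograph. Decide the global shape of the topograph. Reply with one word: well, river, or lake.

D = b²−4ac = (-2)² − 4·1·5 = -16
D < 0 ⇒ definite ⇒ every region one sign ⇒ single well

well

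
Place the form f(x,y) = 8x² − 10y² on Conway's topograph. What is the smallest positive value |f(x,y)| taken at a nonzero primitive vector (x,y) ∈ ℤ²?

descent: ρ → (-10,0,8)
descent: ρ → (8,16,-2)  [lands on river]
river: ρ → (-2,16,8)
closes: descent 2, river 2
min |a| on river = 2

2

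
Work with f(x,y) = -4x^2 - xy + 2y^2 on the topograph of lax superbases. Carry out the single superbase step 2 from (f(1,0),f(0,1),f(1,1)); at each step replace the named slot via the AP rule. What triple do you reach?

start (-4,2,-3) = (f(1,0),f(0,1),f(1,1))
replace slot 2: 2·((-4)+(-3)) − 2 = -16 → (-4,-16,-3)

-4,-16,-3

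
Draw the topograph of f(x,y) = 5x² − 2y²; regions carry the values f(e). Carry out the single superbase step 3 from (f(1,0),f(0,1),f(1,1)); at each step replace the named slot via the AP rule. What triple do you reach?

start (5,-2,3) = (f(1,0),f(0,1),f(1,1))
replace slot 3: 2·(5+(-2)) − 3 = 3 → (5,-2,3)

5,-2,3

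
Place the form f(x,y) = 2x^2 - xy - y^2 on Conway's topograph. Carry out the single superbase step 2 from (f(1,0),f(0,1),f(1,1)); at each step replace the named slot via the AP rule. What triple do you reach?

start (2,-1,0) = (f(1,0),f(0,1),f(1,1))
replace slot 2: 2·(2+0) − (-1) = 5 → (2,5,0)

2,5,0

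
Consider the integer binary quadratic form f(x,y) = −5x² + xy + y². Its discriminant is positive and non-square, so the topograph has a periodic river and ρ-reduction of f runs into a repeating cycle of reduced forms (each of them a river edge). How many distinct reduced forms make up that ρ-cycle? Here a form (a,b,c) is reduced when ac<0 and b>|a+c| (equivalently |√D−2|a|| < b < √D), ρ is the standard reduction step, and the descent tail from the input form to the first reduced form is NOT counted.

D = 21, ⌊√D⌋ = 4
descent: ρ → (1,3,-3)  [lands on river]
river: ρ → (-3,3,1)
ρ-cycle length = 2 (tail of 1 descent step not counted)

2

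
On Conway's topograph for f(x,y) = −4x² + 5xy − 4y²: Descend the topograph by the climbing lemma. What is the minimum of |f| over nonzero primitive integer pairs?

translate: b→3 (≡-5 mod 8), so (4,-5,4)→(4,3,3)
flip: (4,3,3)→(3,-3,4)
translate: b→3 (≡-3 mod 6), so (3,-3,4)→(3,3,4)
reduced (well bottom): (3,3,4) with a≤c, −a<b≤a
well minimum |f| = |-3| = 3 (negative-definite)

3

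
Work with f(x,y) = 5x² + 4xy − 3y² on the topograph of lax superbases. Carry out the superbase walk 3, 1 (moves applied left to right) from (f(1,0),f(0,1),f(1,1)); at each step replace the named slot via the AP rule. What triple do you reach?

start (5,-3,6) = (f(1,0),f(0,1),f(1,1))
replace slot 3: 2·(5+(-3)) − 6 = -2 → (5,-3,-2)
replace slot 1: 2·((-3)+(-2)) − 5 = -15 → (-15,-3,-2)

-15,-3,-2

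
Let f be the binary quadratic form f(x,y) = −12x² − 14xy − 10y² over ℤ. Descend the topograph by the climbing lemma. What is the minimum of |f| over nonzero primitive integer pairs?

translate: b→-10 (≡14 mod 24), so (12,14,10)→(12,-10,8)
flip: (12,-10,8)→(8,10,12)
translate: b→-6 (≡10 mod 16), so (8,10,12)→(8,-6,10)
reduced (well bottom): (8,-6,10) with a≤c, −a<b≤a
well minimum |f| = |-8| = 8 (negative-definite)

8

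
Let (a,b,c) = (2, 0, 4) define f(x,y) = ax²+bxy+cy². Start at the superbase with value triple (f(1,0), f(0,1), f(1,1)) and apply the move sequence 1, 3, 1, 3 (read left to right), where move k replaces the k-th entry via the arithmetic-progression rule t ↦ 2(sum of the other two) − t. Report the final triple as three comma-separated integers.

start (2,4,6) = (f(1,0),f(0,1),f(1,1))
replace slot 1: 2·(4+6) − 2 = 18 → (18,4,6)
replace slot 3: 2·(18+4) − 6 = 38 → (18,4,38)
replace slot 1: 2·(4+38) − 18 = 66 → (66,4,38)
replace slot 3: 2·(66+4) − 38 = 102 → (66,4,102)

66,4,102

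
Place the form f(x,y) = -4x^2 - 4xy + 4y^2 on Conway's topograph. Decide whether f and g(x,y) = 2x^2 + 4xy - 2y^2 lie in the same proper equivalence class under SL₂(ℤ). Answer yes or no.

D₁ = 80, D₂ = 32
discriminants differ ⇒ not SL₂(ℤ)-equivalent

no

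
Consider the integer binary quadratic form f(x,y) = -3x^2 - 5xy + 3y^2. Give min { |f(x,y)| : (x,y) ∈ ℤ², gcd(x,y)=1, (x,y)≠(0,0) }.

descent: ρ → (3,5,-3)  [lands on river]
river: ρ → (-3,7,1)
river: ρ → (1,7,-3)
river: ρ → (-3,5,3)
river: ρ → (3,7,-1)
river: ρ → (-1,7,3)
closes: descent 1, river 6
min |a| on river = 1

1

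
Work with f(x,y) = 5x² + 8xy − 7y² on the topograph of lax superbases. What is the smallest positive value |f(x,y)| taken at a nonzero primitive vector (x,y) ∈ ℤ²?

river: ρ → (-7,6,6)
river: ρ → (6,6,-7)
river: ρ → (-7,8,5)
river: ρ → (5,12,-3)
river: ρ → (-3,12,5)
river: ρ → (5,8,-7)
closes: descent 0, river 6
min |a| on river = 3

3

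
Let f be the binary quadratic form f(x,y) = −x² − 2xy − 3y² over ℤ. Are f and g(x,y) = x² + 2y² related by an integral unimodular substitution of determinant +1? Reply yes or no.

D₁ = -8, D₂ = -8
f is negative-definite; reduce −f:
−f: translate: b→0 (≡2 mod 2), so (1,2,3)→(1,0,2)
−f: reduced (well bottom): (1,0,2) with a≤c, −a<b≤a
flip sign back: reduced form of f is (-1,0,-2)
g: reduced (well bottom): (1,0,2) with a≤c, −a<b≤a
reduced forms (-1, 0, -2) vs (1, 0, 2) ⇒ inequivalent

no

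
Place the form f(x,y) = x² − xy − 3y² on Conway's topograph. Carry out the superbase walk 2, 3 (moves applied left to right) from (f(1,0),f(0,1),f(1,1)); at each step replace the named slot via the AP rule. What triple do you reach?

start (1,-3,-3) = (f(1,0),f(0,1),f(1,1))
replace slot 2: 2·(1+(-3)) − (-3) = -1 → (1,-1,-3)
replace slot 3: 2·(1+(-1)) − (-3) = 3 → (1,-1,3)

1,-1,3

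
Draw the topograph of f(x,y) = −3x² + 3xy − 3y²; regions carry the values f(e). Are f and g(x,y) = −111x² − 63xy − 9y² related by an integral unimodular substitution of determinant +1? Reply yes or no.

D₁ = -27, D₂ = -27
f is negative-definite; reduce −f:
−f: translate: b→3 (≡-3 mod 6), so (3,-3,3)→(3,3,3)
−f: reduced (well bottom): (3,3,3) with a≤c, −a<b≤a
flip sign back: reduced form of f is (-3,-3,-3)
g is negative-definite; reduce −g:
−g: flip: (111,63,9)→(9,-63,111)
−g: translate: b→9 (≡-63 mod 18), so (9,-63,111)→(9,9,3)
−g: flip: (9,9,3)→(3,-9,9)
−g: translate: b→3 (≡-9 mod 6), so (3,-9,9)→(3,3,3)
−g: reduced (well bottom): (3,3,3) with a≤c, −a<b≤a
flip sign back: reduced form of g is (-3,-3,-3)
reduced forms (-3, -3, -3) vs (-3, -3, -3) ⇒ equivalent

yes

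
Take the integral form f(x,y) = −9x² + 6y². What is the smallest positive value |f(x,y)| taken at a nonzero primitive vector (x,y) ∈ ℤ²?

descent: ρ → (6,12,-3)  [lands on river]
river: ρ → (-3,12,6)
closes: descent 1, river 2
min |a| on river = 3

3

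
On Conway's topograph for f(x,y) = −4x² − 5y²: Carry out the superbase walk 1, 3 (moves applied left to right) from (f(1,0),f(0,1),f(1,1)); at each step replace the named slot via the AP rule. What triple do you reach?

start (-4,-5,-9) = (f(1,0),f(0,1),f(1,1))
replace slot 1: 2·((-5)+(-9)) − (-4) = -24 → (-24,-5,-9)
replace slot 3: 2·((-24)+(-5)) − (-9) = -49 → (-24,-5,-49)

-24,-5,-49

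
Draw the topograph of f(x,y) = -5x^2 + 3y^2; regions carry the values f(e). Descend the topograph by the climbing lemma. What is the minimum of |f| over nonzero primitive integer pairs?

descent: ρ → (3,6,-2)  [lands on river]
river: ρ → (-2,6,3)
closes: descent 1, river 2
min |a| on river = 2

2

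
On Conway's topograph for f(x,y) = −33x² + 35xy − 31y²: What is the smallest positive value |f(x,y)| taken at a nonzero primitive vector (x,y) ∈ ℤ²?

translate: b→31 (≡-35 mod 66), so (33,-35,31)→(33,31,29)
flip: (33,31,29)→(29,-31,33)
translate: b→27 (≡-31 mod 58), so (29,-31,33)→(29,27,31)
reduced (well bottom): (29,27,31) with a≤c, −a<b≤a
well minimum |f| = |-29| = 29 (negative-definite)

29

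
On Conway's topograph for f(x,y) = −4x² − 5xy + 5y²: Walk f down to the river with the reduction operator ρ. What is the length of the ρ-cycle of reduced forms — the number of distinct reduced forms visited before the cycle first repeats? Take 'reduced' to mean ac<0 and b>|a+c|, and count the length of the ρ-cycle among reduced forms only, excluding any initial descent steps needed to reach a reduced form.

D = 105, ⌊√D⌋ = 10
descent: ρ → (5,5,-4)  [lands on river]
river: ρ → (-4,3,6)
river: ρ → (6,9,-1)
river: ρ → (-1,9,6)
river: ρ → (6,3,-4)
river: ρ → (-4,5,5)
ρ-cycle length = 6 (tail of 1 descent step not counted)

6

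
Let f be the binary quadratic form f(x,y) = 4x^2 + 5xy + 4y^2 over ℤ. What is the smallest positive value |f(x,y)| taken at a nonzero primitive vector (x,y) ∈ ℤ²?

translate: b→-3 (≡5 mod 8), so (4,5,4)→(4,-3,3)
flip: (4,-3,3)→(3,3,4)
reduced (well bottom): (3,3,4) with a≤c, −a<b≤a
well minimum = a = 3

3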